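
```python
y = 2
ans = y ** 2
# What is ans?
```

Trace (tracking ans):
y = 2  # -> y = 2
ans = y ** 2  # -> ans = 4

Answer: 4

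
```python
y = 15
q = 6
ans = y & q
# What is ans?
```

Answer: 6

Derivation:
Trace (tracking ans):
y = 15  # -> y = 15
q = 6  # -> q = 6
ans = y & q  # -> ans = 6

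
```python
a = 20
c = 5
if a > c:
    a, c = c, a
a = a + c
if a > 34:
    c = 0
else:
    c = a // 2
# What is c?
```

Answer: 12

Derivation:
Trace (tracking c):
a = 20  # -> a = 20
c = 5  # -> c = 5
if a > c:  # condition is True
    a, c = (c, a)  # -> a = 5, c = 20
a = a + c  # -> a = 25
if a > 34:  # condition is False
else:
    c = a // 2  # -> c = 12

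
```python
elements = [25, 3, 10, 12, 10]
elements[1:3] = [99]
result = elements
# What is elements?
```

Trace (tracking elements):
elements = [25, 3, 10, 12, 10]  # -> elements = [25, 3, 10, 12, 10]
elements[1:3] = [99]  # -> elements = [25, 99, 12, 10]
result = elements  # -> result = [25, 99, 12, 10]

Answer: [25, 99, 12, 10]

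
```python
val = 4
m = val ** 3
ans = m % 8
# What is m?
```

Trace (tracking m):
val = 4  # -> val = 4
m = val ** 3  # -> m = 64
ans = m % 8  # -> ans = 0

Answer: 64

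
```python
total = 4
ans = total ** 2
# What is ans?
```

Trace (tracking ans):
total = 4  # -> total = 4
ans = total ** 2  # -> ans = 16

Answer: 16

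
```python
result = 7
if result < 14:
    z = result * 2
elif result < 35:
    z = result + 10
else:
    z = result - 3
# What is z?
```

Answer: 14

Derivation:
Trace (tracking z):
result = 7  # -> result = 7
if result < 14:  # condition is True
    z = result * 2  # -> z = 14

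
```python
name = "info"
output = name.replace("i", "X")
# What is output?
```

Answer: 'Xnfo'

Derivation:
Trace (tracking output):
name = 'info'  # -> name = 'info'
output = name.replace('i', 'X')  # -> output = 'Xnfo'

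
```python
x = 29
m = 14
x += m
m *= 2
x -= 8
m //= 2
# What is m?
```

Trace (tracking m):
x = 29  # -> x = 29
m = 14  # -> m = 14
x += m  # -> x = 43
m *= 2  # -> m = 28
x -= 8  # -> x = 35
m //= 2  # -> m = 14

Answer: 14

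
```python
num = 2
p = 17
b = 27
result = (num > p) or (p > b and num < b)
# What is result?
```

Answer: False

Derivation:
Trace (tracking result):
num = 2  # -> num = 2
p = 17  # -> p = 17
b = 27  # -> b = 27
result = num > p or (p > b and num < b)  # -> result = False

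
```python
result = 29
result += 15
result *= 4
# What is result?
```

Answer: 176

Derivation:
Trace (tracking result):
result = 29  # -> result = 29
result += 15  # -> result = 44
result *= 4  # -> result = 176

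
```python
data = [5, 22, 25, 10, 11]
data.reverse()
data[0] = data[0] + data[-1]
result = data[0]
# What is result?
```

Trace (tracking result):
data = [5, 22, 25, 10, 11]  # -> data = [5, 22, 25, 10, 11]
data.reverse()  # -> data = [11, 10, 25, 22, 5]
data[0] = data[0] + data[-1]  # -> data = [16, 10, 25, 22, 5]
result = data[0]  # -> result = 16

Answer: 16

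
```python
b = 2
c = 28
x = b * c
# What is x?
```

Trace (tracking x):
b = 2  # -> b = 2
c = 28  # -> c = 28
x = b * c  # -> x = 56

Answer: 56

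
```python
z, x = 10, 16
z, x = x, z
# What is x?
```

Trace (tracking x):
z, x = (10, 16)  # -> z = 10, x = 16
z, x = (x, z)  # -> z = 16, x = 10

Answer: 10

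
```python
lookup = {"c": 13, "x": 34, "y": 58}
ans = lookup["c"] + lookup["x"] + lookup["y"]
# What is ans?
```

Trace (tracking ans):
lookup = {'c': 13, 'x': 34, 'y': 58}  # -> lookup = {'c': 13, 'x': 34, 'y': 58}
ans = lookup['c'] + lookup['x'] + lookup['y']  # -> ans = 105

Answer: 105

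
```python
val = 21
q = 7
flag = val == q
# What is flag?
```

Trace (tracking flag):
val = 21  # -> val = 21
q = 7  # -> q = 7
flag = val == q  # -> flag = False

Answer: False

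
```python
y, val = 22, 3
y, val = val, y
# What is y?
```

Answer: 3

Derivation:
Trace (tracking y):
y, val = (22, 3)  # -> y = 22, val = 3
y, val = (val, y)  # -> y = 3, val = 22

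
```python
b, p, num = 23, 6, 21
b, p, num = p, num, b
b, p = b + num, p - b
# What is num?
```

Answer: 23

Derivation:
Trace (tracking num):
b, p, num = (23, 6, 21)  # -> b = 23, p = 6, num = 21
b, p, num = (p, num, b)  # -> b = 6, p = 21, num = 23
b, p = (b + num, p - b)  # -> b = 29, p = 15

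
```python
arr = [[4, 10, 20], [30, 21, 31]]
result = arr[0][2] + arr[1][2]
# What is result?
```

Trace (tracking result):
arr = [[4, 10, 20], [30, 21, 31]]  # -> arr = [[4, 10, 20], [30, 21, 31]]
result = arr[0][2] + arr[1][2]  # -> result = 51

Answer: 51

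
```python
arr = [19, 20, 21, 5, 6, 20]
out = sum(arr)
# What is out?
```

Trace (tracking out):
arr = [19, 20, 21, 5, 6, 20]  # -> arr = [19, 20, 21, 5, 6, 20]
out = sum(arr)  # -> out = 91

Answer: 91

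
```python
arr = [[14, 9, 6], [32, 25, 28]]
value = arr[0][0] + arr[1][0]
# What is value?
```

Trace (tracking value):
arr = [[14, 9, 6], [32, 25, 28]]  # -> arr = [[14, 9, 6], [32, 25, 28]]
value = arr[0][0] + arr[1][0]  # -> value = 46

Answer: 46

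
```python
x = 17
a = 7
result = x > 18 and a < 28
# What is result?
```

Trace (tracking result):
x = 17  # -> x = 17
a = 7  # -> a = 7
result = x > 18 and a < 28  # -> result = False

Answer: False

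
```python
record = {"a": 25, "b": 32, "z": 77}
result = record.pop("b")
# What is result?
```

Trace (tracking result):
record = {'a': 25, 'b': 32, 'z': 77}  # -> record = {'a': 25, 'b': 32, 'z': 77}
result = record.pop('b')  # -> result = 32

Answer: 32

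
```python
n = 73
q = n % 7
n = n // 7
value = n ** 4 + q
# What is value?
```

Trace (tracking value):
n = 73  # -> n = 73
q = n % 7  # -> q = 3
n = n // 7  # -> n = 10
value = n ** 4 + q  # -> value = 10003

Answer: 10003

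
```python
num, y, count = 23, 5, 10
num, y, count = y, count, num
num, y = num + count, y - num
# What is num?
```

Trace (tracking num):
num, y, count = (23, 5, 10)  # -> num = 23, y = 5, count = 10
num, y, count = (y, count, num)  # -> num = 5, y = 10, count = 23
num, y = (num + count, y - num)  # -> num = 28, y = 5

Answer: 28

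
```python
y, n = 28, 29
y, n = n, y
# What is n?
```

Answer: 28

Derivation:
Trace (tracking n):
y, n = (28, 29)  # -> y = 28, n = 29
y, n = (n, y)  # -> y = 29, n = 28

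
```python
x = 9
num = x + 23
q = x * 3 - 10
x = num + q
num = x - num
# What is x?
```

Trace (tracking x):
x = 9  # -> x = 9
num = x + 23  # -> num = 32
q = x * 3 - 10  # -> q = 17
x = num + q  # -> x = 49
num = x - num  # -> num = 17

Answer: 49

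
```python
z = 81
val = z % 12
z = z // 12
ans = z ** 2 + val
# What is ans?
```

Trace (tracking ans):
z = 81  # -> z = 81
val = z % 12  # -> val = 9
z = z // 12  # -> z = 6
ans = z ** 2 + val  # -> ans = 45

Answer: 45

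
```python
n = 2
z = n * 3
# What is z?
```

Trace (tracking z):
n = 2  # -> n = 2
z = n * 3  # -> z = 6

Answer: 6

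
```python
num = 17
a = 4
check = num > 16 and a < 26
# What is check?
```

Answer: True

Derivation:
Trace (tracking check):
num = 17  # -> num = 17
a = 4  # -> a = 4
check = num > 16 and a < 26  # -> check = True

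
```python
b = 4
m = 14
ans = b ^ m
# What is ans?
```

Answer: 10

Derivation:
Trace (tracking ans):
b = 4  # -> b = 4
m = 14  # -> m = 14
ans = b ^ m  # -> ans = 10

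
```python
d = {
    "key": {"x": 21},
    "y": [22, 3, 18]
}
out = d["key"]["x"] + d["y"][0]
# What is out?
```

Trace (tracking out):
d = {'key': {'x': 21}, 'y': [22, 3, 18]}  # -> d = {'key': {'x': 21}, 'y': [22, 3, 18]}
out = d['key']['x'] + d['y'][0]  # -> out = 43

Answer: 43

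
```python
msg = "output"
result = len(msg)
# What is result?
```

Trace (tracking result):
msg = 'output'  # -> msg = 'output'
result = len(msg)  # -> result = 6

Answer: 6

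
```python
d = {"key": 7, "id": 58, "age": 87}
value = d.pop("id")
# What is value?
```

Trace (tracking value):
d = {'key': 7, 'id': 58, 'age': 87}  # -> d = {'key': 7, 'id': 58, 'age': 87}
value = d.pop('id')  # -> value = 58

Answer: 58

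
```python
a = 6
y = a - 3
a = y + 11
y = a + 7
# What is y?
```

Trace (tracking y):
a = 6  # -> a = 6
y = a - 3  # -> y = 3
a = y + 11  # -> a = 14
y = a + 7  # -> y = 21

Answer: 21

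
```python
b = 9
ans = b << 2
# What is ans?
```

Trace (tracking ans):
b = 9  # -> b = 9
ans = b << 2  # -> ans = 36

Answer: 36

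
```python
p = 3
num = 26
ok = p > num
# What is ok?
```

Answer: False

Derivation:
Trace (tracking ok):
p = 3  # -> p = 3
num = 26  # -> num = 26
ok = p > num  # -> ok = False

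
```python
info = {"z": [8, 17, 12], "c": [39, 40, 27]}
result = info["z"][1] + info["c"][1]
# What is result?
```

Trace (tracking result):
info = {'z': [8, 17, 12], 'c': [39, 40, 27]}  # -> info = {'z': [8, 17, 12], 'c': [39, 40, 27]}
result = info['z'][1] + info['c'][1]  # -> result = 57

Answer: 57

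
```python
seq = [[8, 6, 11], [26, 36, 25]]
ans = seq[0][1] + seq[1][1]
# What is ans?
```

Trace (tracking ans):
seq = [[8, 6, 11], [26, 36, 25]]  # -> seq = [[8, 6, 11], [26, 36, 25]]
ans = seq[0][1] + seq[1][1]  # -> ans = 42

Answer: 42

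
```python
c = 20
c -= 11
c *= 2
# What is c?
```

Answer: 18

Derivation:
Trace (tracking c):
c = 20  # -> c = 20
c -= 11  # -> c = 9
c *= 2  # -> c = 18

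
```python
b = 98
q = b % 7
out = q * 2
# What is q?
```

Trace (tracking q):
b = 98  # -> b = 98
q = b % 7  # -> q = 0
out = q * 2  # -> out = 0

Answer: 0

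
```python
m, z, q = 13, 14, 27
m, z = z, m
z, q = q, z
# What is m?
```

Trace (tracking m):
m, z, q = (13, 14, 27)  # -> m = 13, z = 14, q = 27
m, z = (z, m)  # -> m = 14, z = 13
z, q = (q, z)  # -> z = 27, q = 13

Answer: 14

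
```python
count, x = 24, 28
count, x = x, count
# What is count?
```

Answer: 28

Derivation:
Trace (tracking count):
count, x = (24, 28)  # -> count = 24, x = 28
count, x = (x, count)  # -> count = 28, x = 24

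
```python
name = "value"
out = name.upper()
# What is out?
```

Answer: 'VALUE'

Derivation:
Trace (tracking out):
name = 'value'  # -> name = 'value'
out = name.upper()  # -> out = 'VALUE'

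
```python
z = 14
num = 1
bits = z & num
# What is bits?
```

Trace (tracking bits):
z = 14  # -> z = 14
num = 1  # -> num = 1
bits = z & num  # -> bits = 0

Answer: 0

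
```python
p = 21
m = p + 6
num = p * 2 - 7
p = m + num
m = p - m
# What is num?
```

Answer: 35

Derivation:
Trace (tracking num):
p = 21  # -> p = 21
m = p + 6  # -> m = 27
num = p * 2 - 7  # -> num = 35
p = m + num  # -> p = 62
m = p - m  # -> m = 35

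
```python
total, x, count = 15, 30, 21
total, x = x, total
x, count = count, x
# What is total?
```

Trace (tracking total):
total, x, count = (15, 30, 21)  # -> total = 15, x = 30, count = 21
total, x = (x, total)  # -> total = 30, x = 15
x, count = (count, x)  # -> x = 21, count = 15

Answer: 30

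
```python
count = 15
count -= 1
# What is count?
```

Trace (tracking count):
count = 15  # -> count = 15
count -= 1  # -> count = 14

Answer: 14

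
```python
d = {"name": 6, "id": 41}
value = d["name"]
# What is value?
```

Trace (tracking value):
d = {'name': 6, 'id': 41}  # -> d = {'name': 6, 'id': 41}
value = d['name']  # -> value = 6

Answer: 6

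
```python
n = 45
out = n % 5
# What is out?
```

Answer: 0

Derivation:
Trace (tracking out):
n = 45  # -> n = 45
out = n % 5  # -> out = 0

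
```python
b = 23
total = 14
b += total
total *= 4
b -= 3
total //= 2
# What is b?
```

Trace (tracking b):
b = 23  # -> b = 23
total = 14  # -> total = 14
b += total  # -> b = 37
total *= 4  # -> total = 56
b -= 3  # -> b = 34
total //= 2  # -> total = 28

Answer: 34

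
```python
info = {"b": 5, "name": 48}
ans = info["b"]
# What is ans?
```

Answer: 5

Derivation:
Trace (tracking ans):
info = {'b': 5, 'name': 48}  # -> info = {'b': 5, 'name': 48}
ans = info['b']  # -> ans = 5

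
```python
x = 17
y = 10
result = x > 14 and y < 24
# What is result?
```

Answer: True

Derivation:
Trace (tracking result):
x = 17  # -> x = 17
y = 10  # -> y = 10
result = x > 14 and y < 24  # -> result = True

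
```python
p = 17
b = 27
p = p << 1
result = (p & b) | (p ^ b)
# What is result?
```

Trace (tracking result):
p = 17  # -> p = 17
b = 27  # -> b = 27
p = p << 1  # -> p = 34
result = p & b | p ^ b  # -> result = 59

Answer: 59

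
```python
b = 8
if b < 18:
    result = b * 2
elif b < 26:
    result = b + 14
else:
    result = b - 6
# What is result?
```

Trace (tracking result):
b = 8  # -> b = 8
if b < 18:  # condition is True
    result = b * 2  # -> result = 16

Answer: 16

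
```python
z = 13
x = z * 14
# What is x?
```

Answer: 182

Derivation:
Trace (tracking x):
z = 13  # -> z = 13
x = z * 14  # -> x = 182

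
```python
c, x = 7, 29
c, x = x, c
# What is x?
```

Trace (tracking x):
c, x = (7, 29)  # -> c = 7, x = 29
c, x = (x, c)  # -> c = 29, x = 7

Answer: 7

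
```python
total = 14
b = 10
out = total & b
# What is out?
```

Answer: 10

Derivation:
Trace (tracking out):
total = 14  # -> total = 14
b = 10  # -> b = 10
out = total & b  # -> out = 10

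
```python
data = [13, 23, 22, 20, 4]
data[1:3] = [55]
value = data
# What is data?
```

Trace (tracking data):
data = [13, 23, 22, 20, 4]  # -> data = [13, 23, 22, 20, 4]
data[1:3] = [55]  # -> data = [13, 55, 20, 4]
value = data  # -> value = [13, 55, 20, 4]

Answer: [13, 55, 20, 4]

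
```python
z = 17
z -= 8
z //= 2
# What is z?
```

Trace (tracking z):
z = 17  # -> z = 17
z -= 8  # -> z = 9
z //= 2  # -> z = 4

Answer: 4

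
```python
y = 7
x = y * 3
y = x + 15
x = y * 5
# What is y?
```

Trace (tracking y):
y = 7  # -> y = 7
x = y * 3  # -> x = 21
y = x + 15  # -> y = 36
x = y * 5  # -> x = 180

Answer: 36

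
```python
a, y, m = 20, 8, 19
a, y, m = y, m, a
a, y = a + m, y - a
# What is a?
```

Answer: 28

Derivation:
Trace (tracking a):
a, y, m = (20, 8, 19)  # -> a = 20, y = 8, m = 19
a, y, m = (y, m, a)  # -> a = 8, y = 19, m = 20
a, y = (a + m, y - a)  # -> a = 28, y = 11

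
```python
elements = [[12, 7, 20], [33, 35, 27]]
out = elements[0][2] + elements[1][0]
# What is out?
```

Answer: 53

Derivation:
Trace (tracking out):
elements = [[12, 7, 20], [33, 35, 27]]  # -> elements = [[12, 7, 20], [33, 35, 27]]
out = elements[0][2] + elements[1][0]  # -> out = 53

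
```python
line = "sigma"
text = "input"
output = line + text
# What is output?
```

Answer: 'sigmainput'

Derivation:
Trace (tracking output):
line = 'sigma'  # -> line = 'sigma'
text = 'input'  # -> text = 'input'
output = line + text  # -> output = 'sigmainput'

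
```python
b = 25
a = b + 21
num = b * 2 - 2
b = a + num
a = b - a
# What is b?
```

Trace (tracking b):
b = 25  # -> b = 25
a = b + 21  # -> a = 46
num = b * 2 - 2  # -> num = 48
b = a + num  # -> b = 94
a = b - a  # -> a = 48

Answer: 94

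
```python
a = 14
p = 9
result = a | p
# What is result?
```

Trace (tracking result):
a = 14  # -> a = 14
p = 9  # -> p = 9
result = a | p  # -> result = 15

Answer: 15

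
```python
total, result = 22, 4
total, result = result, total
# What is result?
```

Trace (tracking result):
total, result = (22, 4)  # -> total = 22, result = 4
total, result = (result, total)  # -> total = 4, result = 22

Answer: 22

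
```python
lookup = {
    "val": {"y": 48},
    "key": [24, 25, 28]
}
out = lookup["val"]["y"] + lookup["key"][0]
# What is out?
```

Trace (tracking out):
lookup = {'val': {'y': 48}, 'key': [24, 25, 28]}  # -> lookup = {'val': {'y': 48}, 'key': [24, 25, 28]}
out = lookup['val']['y'] + lookup['key'][0]  # -> out = 72

Answer: 72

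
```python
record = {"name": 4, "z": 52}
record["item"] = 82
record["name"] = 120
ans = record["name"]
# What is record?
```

Answer: {'name': 120, 'z': 52, 'item': 82}

Derivation:
Trace (tracking record):
record = {'name': 4, 'z': 52}  # -> record = {'name': 4, 'z': 52}
record['item'] = 82  # -> record = {'name': 4, 'z': 52, 'item': 82}
record['name'] = 120  # -> record = {'name': 120, 'z': 52, 'item': 82}
ans = record['name']  # -> ans = 120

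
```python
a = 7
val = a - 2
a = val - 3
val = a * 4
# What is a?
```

Trace (tracking a):
a = 7  # -> a = 7
val = a - 2  # -> val = 5
a = val - 3  # -> a = 2
val = a * 4  # -> val = 8

Answer: 2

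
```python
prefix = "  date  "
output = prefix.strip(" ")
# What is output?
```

Answer: 'date'

Derivation:
Trace (tracking output):
prefix = '  date  '  # -> prefix = '  date  '
output = prefix.strip(' ')  # -> output = 'date'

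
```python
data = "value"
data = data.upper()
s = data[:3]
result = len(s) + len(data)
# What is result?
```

Answer: 8

Derivation:
Trace (tracking result):
data = 'value'  # -> data = 'value'
data = data.upper()  # -> data = 'VALUE'
s = data[:3]  # -> s = 'VAL'
result = len(s) + len(data)  # -> result = 8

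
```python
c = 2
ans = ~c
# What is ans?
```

Answer: -3

Derivation:
Trace (tracking ans):
c = 2  # -> c = 2
ans = ~c  # -> ans = -3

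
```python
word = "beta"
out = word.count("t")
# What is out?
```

Answer: 1

Derivation:
Trace (tracking out):
word = 'beta'  # -> word = 'beta'
out = word.count('t')  # -> out = 1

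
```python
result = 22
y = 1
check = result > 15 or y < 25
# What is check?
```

Trace (tracking check):
result = 22  # -> result = 22
y = 1  # -> y = 1
check = result > 15 or y < 25  # -> check = True

Answer: True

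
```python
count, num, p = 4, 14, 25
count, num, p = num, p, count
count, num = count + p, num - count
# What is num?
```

Trace (tracking num):
count, num, p = (4, 14, 25)  # -> count = 4, num = 14, p = 25
count, num, p = (num, p, count)  # -> count = 14, num = 25, p = 4
count, num = (count + p, num - count)  # -> count = 18, num = 11

Answer: 11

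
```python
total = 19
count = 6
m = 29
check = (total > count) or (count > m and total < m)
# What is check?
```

Trace (tracking check):
total = 19  # -> total = 19
count = 6  # -> count = 6
m = 29  # -> m = 29
check = total > count or (count > m and total < m)  # -> check = True

Answer: True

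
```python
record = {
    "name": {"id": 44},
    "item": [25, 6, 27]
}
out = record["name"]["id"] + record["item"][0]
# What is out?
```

Answer: 69

Derivation:
Trace (tracking out):
record = {'name': {'id': 44}, 'item': [25, 6, 27]}  # -> record = {'name': {'id': 44}, 'item': [25, 6, 27]}
out = record['name']['id'] + record['item'][0]  # -> out = 69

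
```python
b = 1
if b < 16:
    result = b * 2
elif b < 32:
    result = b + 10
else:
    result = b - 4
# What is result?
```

Answer: 2

Derivation:
Trace (tracking result):
b = 1  # -> b = 1
if b < 16:  # condition is True
    result = b * 2  # -> result = 2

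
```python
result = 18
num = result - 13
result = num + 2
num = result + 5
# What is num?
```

Answer: 12

Derivation:
Trace (tracking num):
result = 18  # -> result = 18
num = result - 13  # -> num = 5
result = num + 2  # -> result = 7
num = result + 5  # -> num = 12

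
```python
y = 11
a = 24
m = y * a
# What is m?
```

Trace (tracking m):
y = 11  # -> y = 11
a = 24  # -> a = 24
m = y * a  # -> m = 264

Answer: 264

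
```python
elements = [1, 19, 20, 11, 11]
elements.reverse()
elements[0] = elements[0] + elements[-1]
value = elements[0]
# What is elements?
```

Trace (tracking elements):
elements = [1, 19, 20, 11, 11]  # -> elements = [1, 19, 20, 11, 11]
elements.reverse()  # -> elements = [11, 11, 20, 19, 1]
elements[0] = elements[0] + elements[-1]  # -> elements = [12, 11, 20, 19, 1]
value = elements[0]  # -> value = 12

Answer: [12, 11, 20, 19, 1]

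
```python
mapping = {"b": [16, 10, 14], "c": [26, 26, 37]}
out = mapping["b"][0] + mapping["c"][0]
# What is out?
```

Trace (tracking out):
mapping = {'b': [16, 10, 14], 'c': [26, 26, 37]}  # -> mapping = {'b': [16, 10, 14], 'c': [26, 26, 37]}
out = mapping['b'][0] + mapping['c'][0]  # -> out = 42

Answer: 42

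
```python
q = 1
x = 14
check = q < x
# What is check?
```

Answer: True

Derivation:
Trace (tracking check):
q = 1  # -> q = 1
x = 14  # -> x = 14
check = q < x  # -> check = True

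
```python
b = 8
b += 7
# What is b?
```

Answer: 15

Derivation:
Trace (tracking b):
b = 8  # -> b = 8
b += 7  # -> b = 15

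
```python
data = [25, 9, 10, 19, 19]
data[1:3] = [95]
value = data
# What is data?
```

Trace (tracking data):
data = [25, 9, 10, 19, 19]  # -> data = [25, 9, 10, 19, 19]
data[1:3] = [95]  # -> data = [25, 95, 19, 19]
value = data  # -> value = [25, 95, 19, 19]

Answer: [25, 95, 19, 19]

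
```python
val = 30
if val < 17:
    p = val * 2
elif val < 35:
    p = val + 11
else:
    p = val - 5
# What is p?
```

Answer: 41

Derivation:
Trace (tracking p):
val = 30  # -> val = 30
if val < 17:  # condition is False
elif val < 35:  # condition is True
    p = val + 11  # -> p = 41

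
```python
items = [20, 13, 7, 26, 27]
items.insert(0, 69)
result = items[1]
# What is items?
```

Answer: [69, 20, 13, 7, 26, 27]

Derivation:
Trace (tracking items):
items = [20, 13, 7, 26, 27]  # -> items = [20, 13, 7, 26, 27]
items.insert(0, 69)  # -> items = [69, 20, 13, 7, 26, 27]
result = items[1]  # -> result = 20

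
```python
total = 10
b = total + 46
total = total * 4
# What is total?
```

Answer: 40

Derivation:
Trace (tracking total):
total = 10  # -> total = 10
b = total + 46  # -> b = 56
total = total * 4  # -> total = 40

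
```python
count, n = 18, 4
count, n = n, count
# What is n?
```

Trace (tracking n):
count, n = (18, 4)  # -> count = 18, n = 4
count, n = (n, count)  # -> count = 4, n = 18

Answer: 18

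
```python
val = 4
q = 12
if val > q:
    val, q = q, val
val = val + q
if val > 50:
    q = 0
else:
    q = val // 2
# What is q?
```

Trace (tracking q):
val = 4  # -> val = 4
q = 12  # -> q = 12
if val > q:  # condition is False
val = val + q  # -> val = 16
if val > 50:  # condition is False
else:
    q = val // 2  # -> q = 8

Answer: 8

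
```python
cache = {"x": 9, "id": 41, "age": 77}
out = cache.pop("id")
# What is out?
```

Answer: 41

Derivation:
Trace (tracking out):
cache = {'x': 9, 'id': 41, 'age': 77}  # -> cache = {'x': 9, 'id': 41, 'age': 77}
out = cache.pop('id')  # -> out = 41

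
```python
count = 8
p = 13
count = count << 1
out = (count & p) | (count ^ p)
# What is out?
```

Answer: 29

Derivation:
Trace (tracking out):
count = 8  # -> count = 8
p = 13  # -> p = 13
count = count << 1  # -> count = 16
out = count & p | count ^ p  # -> out = 29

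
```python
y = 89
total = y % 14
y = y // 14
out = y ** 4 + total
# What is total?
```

Answer: 5

Derivation:
Trace (tracking total):
y = 89  # -> y = 89
total = y % 14  # -> total = 5
y = y // 14  # -> y = 6
out = y ** 4 + total  # -> out = 1301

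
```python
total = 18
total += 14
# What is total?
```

Trace (tracking total):
total = 18  # -> total = 18
total += 14  # -> total = 32

Answer: 32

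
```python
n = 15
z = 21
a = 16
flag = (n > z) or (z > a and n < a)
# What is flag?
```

Answer: True

Derivation:
Trace (tracking flag):
n = 15  # -> n = 15
z = 21  # -> z = 21
a = 16  # -> a = 16
flag = n > z or (z > a and n < a)  # -> flag = True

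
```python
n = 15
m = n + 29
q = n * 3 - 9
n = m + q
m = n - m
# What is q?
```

Answer: 36

Derivation:
Trace (tracking q):
n = 15  # -> n = 15
m = n + 29  # -> m = 44
q = n * 3 - 9  # -> q = 36
n = m + q  # -> n = 80
m = n - m  # -> m = 36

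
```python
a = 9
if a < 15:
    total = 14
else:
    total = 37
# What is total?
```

Answer: 14

Derivation:
Trace (tracking total):
a = 9  # -> a = 9
if a < 15:  # condition is True
    total = 14  # -> total = 14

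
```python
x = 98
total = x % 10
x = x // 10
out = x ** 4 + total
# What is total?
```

Answer: 8

Derivation:
Trace (tracking total):
x = 98  # -> x = 98
total = x % 10  # -> total = 8
x = x // 10  # -> x = 9
out = x ** 4 + total  # -> out = 6569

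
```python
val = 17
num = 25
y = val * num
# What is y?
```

Trace (tracking y):
val = 17  # -> val = 17
num = 25  # -> num = 25
y = val * num  # -> y = 425

Answer: 425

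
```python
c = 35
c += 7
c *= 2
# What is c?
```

Answer: 84

Derivation:
Trace (tracking c):
c = 35  # -> c = 35
c += 7  # -> c = 42
c *= 2  # -> c = 84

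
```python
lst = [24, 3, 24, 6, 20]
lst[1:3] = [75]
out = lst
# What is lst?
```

Trace (tracking lst):
lst = [24, 3, 24, 6, 20]  # -> lst = [24, 3, 24, 6, 20]
lst[1:3] = [75]  # -> lst = [24, 75, 6, 20]
out = lst  # -> out = [24, 75, 6, 20]

Answer: [24, 75, 6, 20]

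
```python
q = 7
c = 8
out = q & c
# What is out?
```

Trace (tracking out):
q = 7  # -> q = 7
c = 8  # -> c = 8
out = q & c  # -> out = 0

Answer: 0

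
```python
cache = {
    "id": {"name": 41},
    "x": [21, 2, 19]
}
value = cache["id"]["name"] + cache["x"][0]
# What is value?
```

Trace (tracking value):
cache = {'id': {'name': 41}, 'x': [21, 2, 19]}  # -> cache = {'id': {'name': 41}, 'x': [21, 2, 19]}
value = cache['id']['name'] + cache['x'][0]  # -> value = 62

Answer: 62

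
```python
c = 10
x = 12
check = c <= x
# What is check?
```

Trace (tracking check):
c = 10  # -> c = 10
x = 12  # -> x = 12
check = c <= x  # -> check = True

Answer: True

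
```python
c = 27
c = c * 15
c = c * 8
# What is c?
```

Trace (tracking c):
c = 27  # -> c = 27
c = c * 15  # -> c = 405
c = c * 8  # -> c = 3240

Answer: 3240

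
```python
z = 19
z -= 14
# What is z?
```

Trace (tracking z):
z = 19  # -> z = 19
z -= 14  # -> z = 5

Answer: 5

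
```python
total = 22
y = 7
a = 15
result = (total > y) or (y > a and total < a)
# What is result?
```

Answer: True

Derivation:
Trace (tracking result):
total = 22  # -> total = 22
y = 7  # -> y = 7
a = 15  # -> a = 15
result = total > y or (y > a and total < a)  # -> result = True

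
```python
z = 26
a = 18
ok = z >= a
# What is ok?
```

Answer: True

Derivation:
Trace (tracking ok):
z = 26  # -> z = 26
a = 18  # -> a = 18
ok = z >= a  # -> ok = True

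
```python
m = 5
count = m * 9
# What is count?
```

Trace (tracking count):
m = 5  # -> m = 5
count = m * 9  # -> count = 45

Answer: 45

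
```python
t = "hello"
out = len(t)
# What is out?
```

Answer: 5

Derivation:
Trace (tracking out):
t = 'hello'  # -> t = 'hello'
out = len(t)  # -> out = 5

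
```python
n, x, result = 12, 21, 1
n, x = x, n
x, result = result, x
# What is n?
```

Answer: 21

Derivation:
Trace (tracking n):
n, x, result = (12, 21, 1)  # -> n = 12, x = 21, result = 1
n, x = (x, n)  # -> n = 21, x = 12
x, result = (result, x)  # -> x = 1, result = 12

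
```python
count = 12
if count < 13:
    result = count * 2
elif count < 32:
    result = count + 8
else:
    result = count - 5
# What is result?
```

Trace (tracking result):
count = 12  # -> count = 12
if count < 13:  # condition is True
    result = count * 2  # -> result = 24

Answer: 24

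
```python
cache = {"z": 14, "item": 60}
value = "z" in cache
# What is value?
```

Trace (tracking value):
cache = {'z': 14, 'item': 60}  # -> cache = {'z': 14, 'item': 60}
value = 'z' in cache  # -> value = True

Answer: True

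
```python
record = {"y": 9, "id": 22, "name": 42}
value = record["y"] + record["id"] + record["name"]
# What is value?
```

Trace (tracking value):
record = {'y': 9, 'id': 22, 'name': 42}  # -> record = {'y': 9, 'id': 22, 'name': 42}
value = record['y'] + record['id'] + record['name']  # -> value = 73

Answer: 73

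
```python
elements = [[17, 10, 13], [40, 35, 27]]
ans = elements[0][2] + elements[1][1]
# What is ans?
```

Answer: 48

Derivation:
Trace (tracking ans):
elements = [[17, 10, 13], [40, 35, 27]]  # -> elements = [[17, 10, 13], [40, 35, 27]]
ans = elements[0][2] + elements[1][1]  # -> ans = 48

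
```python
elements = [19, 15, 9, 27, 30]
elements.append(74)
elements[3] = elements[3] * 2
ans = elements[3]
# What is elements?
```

Trace (tracking elements):
elements = [19, 15, 9, 27, 30]  # -> elements = [19, 15, 9, 27, 30]
elements.append(74)  # -> elements = [19, 15, 9, 27, 30, 74]
elements[3] = elements[3] * 2  # -> elements = [19, 15, 9, 54, 30, 74]
ans = elements[3]  # -> ans = 54

Answer: [19, 15, 9, 54, 30, 74]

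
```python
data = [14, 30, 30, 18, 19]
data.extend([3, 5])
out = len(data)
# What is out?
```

Trace (tracking out):
data = [14, 30, 30, 18, 19]  # -> data = [14, 30, 30, 18, 19]
data.extend([3, 5])  # -> data = [14, 30, 30, 18, 19, 3, 5]
out = len(data)  # -> out = 7

Answer: 7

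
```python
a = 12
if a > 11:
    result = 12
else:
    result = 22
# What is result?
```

Trace (tracking result):
a = 12  # -> a = 12
if a > 11:  # condition is True
    result = 12  # -> result = 12

Answer: 12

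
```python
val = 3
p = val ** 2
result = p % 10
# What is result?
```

Answer: 9

Derivation:
Trace (tracking result):
val = 3  # -> val = 3
p = val ** 2  # -> p = 9
result = p % 10  # -> result = 9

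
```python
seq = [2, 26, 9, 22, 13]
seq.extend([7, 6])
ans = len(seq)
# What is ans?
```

Answer: 7

Derivation:
Trace (tracking ans):
seq = [2, 26, 9, 22, 13]  # -> seq = [2, 26, 9, 22, 13]
seq.extend([7, 6])  # -> seq = [2, 26, 9, 22, 13, 7, 6]
ans = len(seq)  # -> ans = 7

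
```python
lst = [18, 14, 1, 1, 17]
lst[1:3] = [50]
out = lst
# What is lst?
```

Answer: [18, 50, 1, 17]

Derivation:
Trace (tracking lst):
lst = [18, 14, 1, 1, 17]  # -> lst = [18, 14, 1, 1, 17]
lst[1:3] = [50]  # -> lst = [18, 50, 1, 17]
out = lst  # -> out = [18, 50, 1, 17]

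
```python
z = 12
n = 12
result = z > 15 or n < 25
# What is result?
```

Trace (tracking result):
z = 12  # -> z = 12
n = 12  # -> n = 12
result = z > 15 or n < 25  # -> result = True

Answer: True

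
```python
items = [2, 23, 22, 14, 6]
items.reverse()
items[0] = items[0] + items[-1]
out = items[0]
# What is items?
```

Trace (tracking items):
items = [2, 23, 22, 14, 6]  # -> items = [2, 23, 22, 14, 6]
items.reverse()  # -> items = [6, 14, 22, 23, 2]
items[0] = items[0] + items[-1]  # -> items = [8, 14, 22, 23, 2]
out = items[0]  # -> out = 8

Answer: [8, 14, 22, 23, 2]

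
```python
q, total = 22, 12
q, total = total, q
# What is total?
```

Answer: 22

Derivation:
Trace (tracking total):
q, total = (22, 12)  # -> q = 22, total = 12
q, total = (total, q)  # -> q = 12, total = 22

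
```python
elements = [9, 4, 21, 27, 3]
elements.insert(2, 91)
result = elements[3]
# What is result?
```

Answer: 21

Derivation:
Trace (tracking result):
elements = [9, 4, 21, 27, 3]  # -> elements = [9, 4, 21, 27, 3]
elements.insert(2, 91)  # -> elements = [9, 4, 91, 21, 27, 3]
result = elements[3]  # -> result = 21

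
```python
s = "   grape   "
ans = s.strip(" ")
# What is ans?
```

Trace (tracking ans):
s = '   grape   '  # -> s = '   grape   '
ans = s.strip(' ')  # -> ans = 'grape'

Answer: 'grape'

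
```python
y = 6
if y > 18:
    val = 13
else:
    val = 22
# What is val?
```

Answer: 22

Derivation:
Trace (tracking val):
y = 6  # -> y = 6
if y > 18:  # condition is False
else:
    val = 22  # -> val = 22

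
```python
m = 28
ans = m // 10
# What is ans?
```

Trace (tracking ans):
m = 28  # -> m = 28
ans = m // 10  # -> ans = 2

Answer: 2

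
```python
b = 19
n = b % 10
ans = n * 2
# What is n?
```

Trace (tracking n):
b = 19  # -> b = 19
n = b % 10  # -> n = 9
ans = n * 2  # -> ans = 18

Answer: 9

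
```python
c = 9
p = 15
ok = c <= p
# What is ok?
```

Answer: True

Derivation:
Trace (tracking ok):
c = 9  # -> c = 9
p = 15  # -> p = 15
ok = c <= p  # -> ok = True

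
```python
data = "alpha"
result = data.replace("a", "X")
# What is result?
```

Trace (tracking result):
data = 'alpha'  # -> data = 'alpha'
result = data.replace('a', 'X')  # -> result = 'XlphX'

Answer: 'XlphX'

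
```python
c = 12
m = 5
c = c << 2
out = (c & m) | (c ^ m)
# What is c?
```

Trace (tracking c):
c = 12  # -> c = 12
m = 5  # -> m = 5
c = c << 2  # -> c = 48
out = c & m | c ^ m  # -> out = 53

Answer: 48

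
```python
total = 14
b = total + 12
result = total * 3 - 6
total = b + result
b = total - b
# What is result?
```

Answer: 36

Derivation:
Trace (tracking result):
total = 14  # -> total = 14
b = total + 12  # -> b = 26
result = total * 3 - 6  # -> result = 36
total = b + result  # -> total = 62
b = total - b  # -> b = 36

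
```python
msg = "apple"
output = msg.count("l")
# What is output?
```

Trace (tracking output):
msg = 'apple'  # -> msg = 'apple'
output = msg.count('l')  # -> output = 1

Answer: 1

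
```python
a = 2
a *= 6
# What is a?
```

Trace (tracking a):
a = 2  # -> a = 2
a *= 6  # -> a = 12

Answer: 12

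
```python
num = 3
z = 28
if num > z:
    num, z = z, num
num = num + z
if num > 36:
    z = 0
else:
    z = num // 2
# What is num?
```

Answer: 31

Derivation:
Trace (tracking num):
num = 3  # -> num = 3
z = 28  # -> z = 28
if num > z:  # condition is False
num = num + z  # -> num = 31
if num > 36:  # condition is False
else:
    z = num // 2  # -> z = 15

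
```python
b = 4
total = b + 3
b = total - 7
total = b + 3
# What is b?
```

Trace (tracking b):
b = 4  # -> b = 4
total = b + 3  # -> total = 7
b = total - 7  # -> b = 0
total = b + 3  # -> total = 3

Answer: 0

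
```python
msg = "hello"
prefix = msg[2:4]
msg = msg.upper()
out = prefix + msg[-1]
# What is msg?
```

Answer: 'HELLO'

Derivation:
Trace (tracking msg):
msg = 'hello'  # -> msg = 'hello'
prefix = msg[2:4]  # -> prefix = 'll'
msg = msg.upper()  # -> msg = 'HELLO'
out = prefix + msg[-1]  # -> out = 'llO'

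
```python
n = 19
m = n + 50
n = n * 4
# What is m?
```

Answer: 69

Derivation:
Trace (tracking m):
n = 19  # -> n = 19
m = n + 50  # -> m = 69
n = n * 4  # -> n = 76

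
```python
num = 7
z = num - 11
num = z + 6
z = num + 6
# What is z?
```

Trace (tracking z):
num = 7  # -> num = 7
z = num - 11  # -> z = -4
num = z + 6  # -> num = 2
z = num + 6  # -> z = 8

Answer: 8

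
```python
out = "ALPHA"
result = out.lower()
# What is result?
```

Trace (tracking result):
out = 'ALPHA'  # -> out = 'ALPHA'
result = out.lower()  # -> result = 'alpha'

Answer: 'alpha'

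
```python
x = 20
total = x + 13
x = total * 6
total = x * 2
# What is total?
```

Answer: 396

Derivation:
Trace (tracking total):
x = 20  # -> x = 20
total = x + 13  # -> total = 33
x = total * 6  # -> x = 198
total = x * 2  # -> total = 396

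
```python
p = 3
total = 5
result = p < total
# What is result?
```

Answer: True

Derivation:
Trace (tracking result):
p = 3  # -> p = 3
total = 5  # -> total = 5
result = p < total  # -> result = True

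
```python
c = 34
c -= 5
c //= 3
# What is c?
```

Answer: 9

Derivation:
Trace (tracking c):
c = 34  # -> c = 34
c -= 5  # -> c = 29
c //= 3  # -> c = 9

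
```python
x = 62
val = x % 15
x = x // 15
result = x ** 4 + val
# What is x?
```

Trace (tracking x):
x = 62  # -> x = 62
val = x % 15  # -> val = 2
x = x // 15  # -> x = 4
result = x ** 4 + val  # -> result = 258

Answer: 4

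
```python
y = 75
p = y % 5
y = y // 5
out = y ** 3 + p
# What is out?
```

Answer: 3375

Derivation:
Trace (tracking out):
y = 75  # -> y = 75
p = y % 5  # -> p = 0
y = y // 5  # -> y = 15
out = y ** 3 + p  # -> out = 3375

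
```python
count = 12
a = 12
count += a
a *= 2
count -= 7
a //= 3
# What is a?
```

Answer: 8

Derivation:
Trace (tracking a):
count = 12  # -> count = 12
a = 12  # -> a = 12
count += a  # -> count = 24
a *= 2  # -> a = 24
count -= 7  # -> count = 17
a //= 3  # -> a = 8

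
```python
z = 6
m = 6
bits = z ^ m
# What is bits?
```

Answer: 0

Derivation:
Trace (tracking bits):
z = 6  # -> z = 6
m = 6  # -> m = 6
bits = z ^ m  # -> bits = 0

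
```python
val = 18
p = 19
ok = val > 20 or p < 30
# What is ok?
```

Trace (tracking ok):
val = 18  # -> val = 18
p = 19  # -> p = 19
ok = val > 20 or p < 30  # -> ok = True

Answer: True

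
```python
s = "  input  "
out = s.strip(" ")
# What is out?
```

Trace (tracking out):
s = '  input  '  # -> s = '  input  '
out = s.strip(' ')  # -> out = 'input'

Answer: 'input'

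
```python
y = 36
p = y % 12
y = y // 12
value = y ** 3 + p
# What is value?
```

Trace (tracking value):
y = 36  # -> y = 36
p = y % 12  # -> p = 0
y = y // 12  # -> y = 3
value = y ** 3 + p  # -> value = 27

Answer: 27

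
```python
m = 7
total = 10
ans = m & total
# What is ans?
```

Trace (tracking ans):
m = 7  # -> m = 7
total = 10  # -> total = 10
ans = m & total  # -> ans = 2

Answer: 2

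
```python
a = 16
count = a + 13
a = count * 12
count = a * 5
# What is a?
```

Answer: 348

Derivation:
Trace (tracking a):
a = 16  # -> a = 16
count = a + 13  # -> count = 29
a = count * 12  # -> a = 348
count = a * 5  # -> count = 1740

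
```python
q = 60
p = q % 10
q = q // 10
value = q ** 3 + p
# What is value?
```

Trace (tracking value):
q = 60  # -> q = 60
p = q % 10  # -> p = 0
q = q // 10  # -> q = 6
value = q ** 3 + p  # -> value = 216

Answer: 216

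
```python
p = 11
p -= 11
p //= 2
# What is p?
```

Answer: 0

Derivation:
Trace (tracking p):
p = 11  # -> p = 11
p -= 11  # -> p = 0
p //= 2  # -> p = 0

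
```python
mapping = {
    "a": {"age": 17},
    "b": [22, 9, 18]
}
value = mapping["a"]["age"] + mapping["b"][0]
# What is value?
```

Trace (tracking value):
mapping = {'a': {'age': 17}, 'b': [22, 9, 18]}  # -> mapping = {'a': {'age': 17}, 'b': [22, 9, 18]}
value = mapping['a']['age'] + mapping['b'][0]  # -> value = 39

Answer: 39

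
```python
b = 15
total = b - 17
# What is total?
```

Trace (tracking total):
b = 15  # -> b = 15
total = b - 17  # -> total = -2

Answer: -2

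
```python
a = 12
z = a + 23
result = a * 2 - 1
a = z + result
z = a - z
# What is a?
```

Trace (tracking a):
a = 12  # -> a = 12
z = a + 23  # -> z = 35
result = a * 2 - 1  # -> result = 23
a = z + result  # -> a = 58
z = a - z  # -> z = 23

Answer: 58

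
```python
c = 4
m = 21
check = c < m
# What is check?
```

Trace (tracking check):
c = 4  # -> c = 4
m = 21  # -> m = 21
check = c < m  # -> check = True

Answer: True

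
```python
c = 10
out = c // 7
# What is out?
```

Trace (tracking out):
c = 10  # -> c = 10
out = c // 7  # -> out = 1

Answer: 1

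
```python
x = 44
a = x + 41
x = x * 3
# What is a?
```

Trace (tracking a):
x = 44  # -> x = 44
a = x + 41  # -> a = 85
x = x * 3  # -> x = 132

Answer: 85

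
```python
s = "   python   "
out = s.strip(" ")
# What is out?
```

Trace (tracking out):
s = '   python   '  # -> s = '   python   '
out = s.strip(' ')  # -> out = 'python'

Answer: 'python'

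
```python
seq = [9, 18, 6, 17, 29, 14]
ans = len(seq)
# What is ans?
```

Trace (tracking ans):
seq = [9, 18, 6, 17, 29, 14]  # -> seq = [9, 18, 6, 17, 29, 14]
ans = len(seq)  # -> ans = 6

Answer: 6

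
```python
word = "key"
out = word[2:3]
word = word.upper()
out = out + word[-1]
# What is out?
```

Trace (tracking out):
word = 'key'  # -> word = 'key'
out = word[2:3]  # -> out = 'y'
word = word.upper()  # -> word = 'KEY'
out = out + word[-1]  # -> out = 'yY'

Answer: 'yY'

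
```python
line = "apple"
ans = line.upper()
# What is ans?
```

Answer: 'APPLE'

Derivation:
Trace (tracking ans):
line = 'apple'  # -> line = 'apple'
ans = line.upper()  # -> ans = 'APPLE'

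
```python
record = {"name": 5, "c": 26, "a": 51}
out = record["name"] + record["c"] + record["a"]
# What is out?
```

Answer: 82

Derivation:
Trace (tracking out):
record = {'name': 5, 'c': 26, 'a': 51}  # -> record = {'name': 5, 'c': 26, 'a': 51}
out = record['name'] + record['c'] + record['a']  # -> out = 82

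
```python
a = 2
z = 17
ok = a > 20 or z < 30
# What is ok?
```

Answer: True

Derivation:
Trace (tracking ok):
a = 2  # -> a = 2
z = 17  # -> z = 17
ok = a > 20 or z < 30  # -> ok = True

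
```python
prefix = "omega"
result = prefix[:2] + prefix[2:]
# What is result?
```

Trace (tracking result):
prefix = 'omega'  # -> prefix = 'omega'
result = prefix[:2] + prefix[2:]  # -> result = 'omega'

Answer: 'omega'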